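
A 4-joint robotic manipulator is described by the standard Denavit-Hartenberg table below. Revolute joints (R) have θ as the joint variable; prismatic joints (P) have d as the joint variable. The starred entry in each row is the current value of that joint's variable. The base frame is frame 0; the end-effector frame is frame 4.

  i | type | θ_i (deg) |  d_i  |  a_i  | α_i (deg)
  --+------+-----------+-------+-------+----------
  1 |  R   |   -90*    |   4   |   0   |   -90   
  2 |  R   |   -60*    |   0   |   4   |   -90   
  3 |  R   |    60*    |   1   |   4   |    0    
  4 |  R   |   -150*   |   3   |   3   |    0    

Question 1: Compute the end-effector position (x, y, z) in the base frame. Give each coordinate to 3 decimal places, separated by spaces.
after link 1: o_1 = (0.0000, 0.0000, 4.0000)
after link 2: o_2 = (-0.0000, -2.0000, 7.4641)
after link 3: o_3 = (-3.4641, -3.8660, 8.6962)
after link 4: o_4 = (-0.4641, -6.4641, 7.1962)

-0.464 -6.464 7.196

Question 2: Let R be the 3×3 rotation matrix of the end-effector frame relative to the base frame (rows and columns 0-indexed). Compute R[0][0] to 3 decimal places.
1.000

End-effector x-axis (col 0 of R) = (1.0000,0.0000,-0.0000)
R[0][0] = 1.0000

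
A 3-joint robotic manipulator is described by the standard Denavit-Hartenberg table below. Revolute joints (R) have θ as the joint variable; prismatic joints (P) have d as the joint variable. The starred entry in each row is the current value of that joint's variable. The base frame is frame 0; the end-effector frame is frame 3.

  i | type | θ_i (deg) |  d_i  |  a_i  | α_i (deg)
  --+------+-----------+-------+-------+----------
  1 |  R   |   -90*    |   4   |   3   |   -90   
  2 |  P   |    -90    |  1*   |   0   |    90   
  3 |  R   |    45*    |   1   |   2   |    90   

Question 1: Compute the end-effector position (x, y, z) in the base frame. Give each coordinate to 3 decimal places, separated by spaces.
after link 1: o_1 = (0.0000, -3.0000, 4.0000)
after link 2: o_2 = (1.0000, -3.0000, 4.0000)
after link 3: o_3 = (2.4142, -2.0000, 5.4142)

2.414 -2.000 5.414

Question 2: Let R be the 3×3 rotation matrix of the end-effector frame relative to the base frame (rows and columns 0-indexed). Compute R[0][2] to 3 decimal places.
End-effector z-axis (col 2 of R) = (-0.7071,0.0000,0.7071)
R[0][2] = -0.7071

-0.707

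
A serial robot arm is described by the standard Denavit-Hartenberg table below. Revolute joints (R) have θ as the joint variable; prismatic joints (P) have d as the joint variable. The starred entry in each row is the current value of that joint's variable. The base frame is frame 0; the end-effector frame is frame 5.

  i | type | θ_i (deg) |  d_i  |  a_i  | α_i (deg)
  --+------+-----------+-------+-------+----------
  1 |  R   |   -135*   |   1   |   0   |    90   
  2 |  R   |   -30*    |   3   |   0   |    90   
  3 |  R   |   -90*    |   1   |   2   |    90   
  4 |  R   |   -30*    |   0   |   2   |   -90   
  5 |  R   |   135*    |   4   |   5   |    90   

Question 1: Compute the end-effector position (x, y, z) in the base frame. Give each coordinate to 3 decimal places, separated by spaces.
after link 1: o_1 = (0.0000, 0.0000, 1.0000)
after link 2: o_2 = (-2.1213, 2.1213, 1.0000)
after link 3: o_3 = (-0.3536, 1.0607, 0.1340)
after link 4: o_4 = (0.5176, -0.5176, 1.0000)
after link 5: o_5 = (-0.5485, -0.0821, -5.2987)

-0.549 -0.082 -5.299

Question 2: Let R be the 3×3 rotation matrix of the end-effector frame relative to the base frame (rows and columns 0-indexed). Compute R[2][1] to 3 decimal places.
End-effector y-axis (col 1 of R) = (0.6597,-0.0474,-0.7500)
R[2][1] = -0.7500

-0.750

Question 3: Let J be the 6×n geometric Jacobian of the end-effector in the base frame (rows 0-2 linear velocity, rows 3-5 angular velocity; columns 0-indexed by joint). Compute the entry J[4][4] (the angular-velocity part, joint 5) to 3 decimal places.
axis z_4 = (0.6597,-0.0474,-0.7500); lever o_n−o_4 = (-1.0662,0.4355,-6.2987)
cross product → J_v[:, 4] = (0.6250,4.9551,0.2368)
J_ω[:, 4] = z_4
entry J[4][4] = -0.0474

-0.047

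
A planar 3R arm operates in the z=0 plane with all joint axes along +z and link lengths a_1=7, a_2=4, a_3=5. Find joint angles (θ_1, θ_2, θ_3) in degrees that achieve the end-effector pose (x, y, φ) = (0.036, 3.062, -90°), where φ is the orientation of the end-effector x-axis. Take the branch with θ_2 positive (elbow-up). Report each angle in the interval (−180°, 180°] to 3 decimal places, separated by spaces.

59.999 90.003 119.999

wrist centre = target − a_3·(cos φ, sin φ) = (0.0360, 8.0620)
cos θ_2 = (64.9971−7²−4²)/(2·7·4) = -0.0001; θ_2 = 90.0029° (elbow-up)
β = atan2(8.0620,0.0360) = 89.7442°; ψ = atan2(4.0000,6.9998) = 29.7456°
θ_1 = β − ψ = 59.9986°
θ_3 = φ − θ_1 − θ_2 = 119.9985° (wrapped to (-180°,180°])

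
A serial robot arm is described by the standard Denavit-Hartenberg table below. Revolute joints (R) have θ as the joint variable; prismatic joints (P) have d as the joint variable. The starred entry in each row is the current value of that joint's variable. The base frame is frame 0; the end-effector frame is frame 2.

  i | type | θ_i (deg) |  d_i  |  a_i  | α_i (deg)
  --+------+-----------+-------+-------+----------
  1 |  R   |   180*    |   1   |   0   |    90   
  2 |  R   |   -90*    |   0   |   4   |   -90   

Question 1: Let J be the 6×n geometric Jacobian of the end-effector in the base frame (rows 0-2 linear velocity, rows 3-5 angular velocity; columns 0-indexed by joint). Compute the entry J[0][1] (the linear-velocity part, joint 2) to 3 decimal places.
axis z_1 = (0.0000,1.0000,0.0000); lever o_n−o_1 = (-0.0000,0.0000,-4.0000)
cross product → J_v[:, 1] = (-4.0000,0.0000,0.0000)
J_ω[:, 1] = z_1
entry J[0][1] = -4.0000

-4.000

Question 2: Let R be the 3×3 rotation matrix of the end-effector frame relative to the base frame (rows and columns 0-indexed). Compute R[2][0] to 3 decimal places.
End-effector x-axis (col 0 of R) = (-0.0000,0.0000,-1.0000)
R[2][0] = -1.0000

-1.000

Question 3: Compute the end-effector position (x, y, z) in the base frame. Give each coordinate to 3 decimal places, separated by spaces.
after link 1: o_1 = (0.0000, 0.0000, 1.0000)
after link 2: o_2 = (-0.0000, 0.0000, -3.0000)

-0.000 0.000 -3.000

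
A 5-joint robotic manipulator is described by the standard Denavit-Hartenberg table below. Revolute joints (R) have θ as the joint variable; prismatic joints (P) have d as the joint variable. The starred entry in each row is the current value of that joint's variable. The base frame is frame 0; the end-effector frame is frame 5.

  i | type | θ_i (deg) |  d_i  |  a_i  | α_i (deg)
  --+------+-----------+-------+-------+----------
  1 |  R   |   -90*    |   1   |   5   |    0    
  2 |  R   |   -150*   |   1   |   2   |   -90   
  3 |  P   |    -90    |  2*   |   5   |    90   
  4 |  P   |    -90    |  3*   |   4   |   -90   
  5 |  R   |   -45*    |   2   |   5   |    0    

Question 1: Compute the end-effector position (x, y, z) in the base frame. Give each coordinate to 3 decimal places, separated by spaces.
after link 1: o_1 = (0.0000, -5.0000, 1.0000)
after link 2: o_2 = (-1.0000, -3.2679, 2.0000)
after link 3: o_3 = (-2.7321, -4.2679, 7.0000)
after link 4: o_4 = (2.2321, -4.8660, 7.0000)
after link 5: o_5 = (7.0617, -6.1601, 9.0000)

7.062 -6.160 9.000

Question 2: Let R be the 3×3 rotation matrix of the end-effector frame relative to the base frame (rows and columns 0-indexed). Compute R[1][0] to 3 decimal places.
-0.259

End-effector x-axis (col 0 of R) = (0.9659,-0.2588,-0.0000)
R[1][0] = -0.2588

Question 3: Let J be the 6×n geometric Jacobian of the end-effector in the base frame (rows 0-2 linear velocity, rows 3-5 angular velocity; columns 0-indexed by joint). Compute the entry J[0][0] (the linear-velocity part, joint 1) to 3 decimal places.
6.160

axis z_0 = ẑ; lever o_n−o_0 = (7.0617,-6.1601,9.0000)
cross product → J_v[:, 0] = (6.1601,7.0617,-0.0000)
J_ω[:, 0] = z_0
entry J[0][0] = 6.1601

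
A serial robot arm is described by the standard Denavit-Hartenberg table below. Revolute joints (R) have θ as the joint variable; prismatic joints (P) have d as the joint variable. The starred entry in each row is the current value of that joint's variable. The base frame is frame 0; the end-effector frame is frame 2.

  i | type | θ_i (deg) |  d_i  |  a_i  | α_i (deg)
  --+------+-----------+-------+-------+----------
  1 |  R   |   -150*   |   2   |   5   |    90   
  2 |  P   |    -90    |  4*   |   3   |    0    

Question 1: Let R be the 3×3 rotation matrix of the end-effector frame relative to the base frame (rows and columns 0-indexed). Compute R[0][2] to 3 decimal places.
End-effector z-axis (col 2 of R) = (-0.5000,0.8660,0.0000)
R[0][2] = -0.5000

-0.500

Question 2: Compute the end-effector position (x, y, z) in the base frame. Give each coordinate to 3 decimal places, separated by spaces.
-6.330 0.964 -1.000

after link 1: o_1 = (-4.3301, -2.5000, 2.0000)
after link 2: o_2 = (-6.3301, 0.9641, -1.0000)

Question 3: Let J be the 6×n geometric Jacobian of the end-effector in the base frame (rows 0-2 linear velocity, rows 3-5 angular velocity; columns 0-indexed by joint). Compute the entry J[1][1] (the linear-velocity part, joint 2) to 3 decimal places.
0.866

prismatic axis z_1 = (-0.5000,0.8660,0.0000)
J_v[:, 1] = z_1; J_ω[:, 1] = (0,0,0)
entry J[1][1] = 0.8660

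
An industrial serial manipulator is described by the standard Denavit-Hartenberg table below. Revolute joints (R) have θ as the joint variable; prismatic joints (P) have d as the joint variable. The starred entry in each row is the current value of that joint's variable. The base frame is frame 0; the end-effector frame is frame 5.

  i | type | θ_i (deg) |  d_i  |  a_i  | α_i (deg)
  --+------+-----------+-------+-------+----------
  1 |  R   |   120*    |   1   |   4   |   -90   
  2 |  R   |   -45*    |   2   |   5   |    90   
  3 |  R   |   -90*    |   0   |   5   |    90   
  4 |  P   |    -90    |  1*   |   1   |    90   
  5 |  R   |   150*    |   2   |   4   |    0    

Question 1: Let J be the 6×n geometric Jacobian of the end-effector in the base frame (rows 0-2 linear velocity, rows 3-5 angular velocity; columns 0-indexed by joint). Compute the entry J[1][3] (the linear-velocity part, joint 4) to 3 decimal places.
-0.612

prismatic axis z_3 = (0.3536,-0.6124,-0.7071)
J_v[:, 3] = z_3; J_ω[:, 3] = (0,0,0)
entry J[1][3] = -0.6124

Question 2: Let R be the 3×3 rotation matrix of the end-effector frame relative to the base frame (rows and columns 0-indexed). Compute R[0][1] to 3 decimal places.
End-effector y-axis (col 1 of R) = (-0.1294,0.2241,0.9659)
R[0][1] = -0.1294

-0.129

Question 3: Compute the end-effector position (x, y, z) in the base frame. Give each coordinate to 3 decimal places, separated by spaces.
-0.970 3.680 4.157

after link 1: o_1 = (-2.0000, 3.4641, 1.0000)
after link 2: o_2 = (-5.4998, 5.5260, 4.5355)
after link 3: o_3 = (-1.1697, 8.0260, 4.5355)
after link 4: o_4 = (-1.1697, 8.0260, 3.1213)
after link 5: o_5 = (-0.9699, 3.6799, 4.1566)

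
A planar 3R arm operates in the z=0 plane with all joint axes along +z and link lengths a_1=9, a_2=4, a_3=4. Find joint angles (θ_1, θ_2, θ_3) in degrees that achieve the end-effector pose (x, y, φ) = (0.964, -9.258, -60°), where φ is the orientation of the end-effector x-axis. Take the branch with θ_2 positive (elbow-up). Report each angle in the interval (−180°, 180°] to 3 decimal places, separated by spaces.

wrist centre = target − a_3·(cos φ, sin φ) = (-1.0360, -5.7939)
cos θ_2 = (34.6426−9²−4²)/(2·9·4) = -0.8661; θ_2 = 150.0058° (elbow-up)
β = atan2(-5.7939,-1.0360) = -100.1379°; ψ = atan2(1.9997,5.5357) = 19.8612°
θ_1 = β − ψ = -119.9990°
θ_3 = φ − θ_1 − θ_2 = -90.0067° (wrapped to (-180°,180°])

-119.999 150.006 -90.007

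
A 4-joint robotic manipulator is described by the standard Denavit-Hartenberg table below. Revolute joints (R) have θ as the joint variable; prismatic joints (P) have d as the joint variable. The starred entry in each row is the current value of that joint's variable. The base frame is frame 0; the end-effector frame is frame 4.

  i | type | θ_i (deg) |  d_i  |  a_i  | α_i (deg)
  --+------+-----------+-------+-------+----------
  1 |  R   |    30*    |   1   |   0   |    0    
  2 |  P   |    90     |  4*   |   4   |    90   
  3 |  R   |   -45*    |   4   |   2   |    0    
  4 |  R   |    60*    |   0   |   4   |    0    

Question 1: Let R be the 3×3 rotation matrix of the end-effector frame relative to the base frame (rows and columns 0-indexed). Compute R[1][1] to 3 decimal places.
End-effector y-axis (col 1 of R) = (0.1294,-0.2241,0.9659)
R[1][1] = -0.2241

-0.224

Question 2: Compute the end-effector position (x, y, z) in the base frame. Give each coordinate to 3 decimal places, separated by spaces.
after link 1: o_1 = (0.0000, 0.0000, 1.0000)
after link 2: o_2 = (-2.0000, 3.4641, 5.0000)
after link 3: o_3 = (0.7570, 6.6888, 3.5858)
after link 4: o_4 = (-1.1749, 10.0349, 4.6211)

-1.175 10.035 4.621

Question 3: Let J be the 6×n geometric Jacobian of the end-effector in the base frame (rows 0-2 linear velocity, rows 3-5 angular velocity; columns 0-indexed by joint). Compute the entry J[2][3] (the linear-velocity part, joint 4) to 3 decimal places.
axis z_3 = (0.8660,0.5000,0.0000); lever o_n−o_3 = (-1.9319,3.3461,1.0353)
cross product → J_v[:, 3] = (0.5176,-0.8966,3.8637)
J_ω[:, 3] = z_3
entry J[2][3] = 3.8637

3.864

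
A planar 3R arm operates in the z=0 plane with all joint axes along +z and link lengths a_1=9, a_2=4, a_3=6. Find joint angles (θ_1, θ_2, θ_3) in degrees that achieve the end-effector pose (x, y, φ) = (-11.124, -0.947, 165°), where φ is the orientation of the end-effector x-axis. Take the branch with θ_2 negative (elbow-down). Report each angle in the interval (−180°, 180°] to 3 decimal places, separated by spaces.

-135.005 -150.007 90.012

wrist centre = target − a_3·(cos φ, sin φ) = (-5.3284, -2.4999)
cos θ_2 = (34.6419−9²−4²)/(2·9·4) = -0.8661; θ_2 = -150.0068° (elbow-down)
β = atan2(-2.4999,-5.3284) = -154.8657°; ψ = atan2(-1.9996,5.5357) = -19.8607°
θ_1 = β − ψ = -135.0050°
θ_3 = φ − θ_1 − θ_2 = 90.0118° (wrapped to (-180°,180°])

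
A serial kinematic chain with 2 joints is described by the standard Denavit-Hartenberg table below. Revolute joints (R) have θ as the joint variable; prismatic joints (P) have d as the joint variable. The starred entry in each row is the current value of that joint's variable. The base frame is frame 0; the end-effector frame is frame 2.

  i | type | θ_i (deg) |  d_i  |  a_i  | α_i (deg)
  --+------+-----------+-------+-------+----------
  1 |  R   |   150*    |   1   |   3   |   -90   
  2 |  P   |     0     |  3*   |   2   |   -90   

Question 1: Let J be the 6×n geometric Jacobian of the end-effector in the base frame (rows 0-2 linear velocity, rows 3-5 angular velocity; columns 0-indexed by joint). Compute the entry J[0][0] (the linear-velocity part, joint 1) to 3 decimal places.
axis z_0 = ẑ; lever o_n−o_0 = (-5.8301,-0.0981,1.0000)
cross product → J_v[:, 0] = (0.0981,-5.8301,0.0000)
J_ω[:, 0] = z_0
entry J[0][0] = 0.0981

0.098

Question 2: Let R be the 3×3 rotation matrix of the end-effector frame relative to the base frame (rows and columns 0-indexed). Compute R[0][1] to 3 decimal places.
0.500

End-effector y-axis (col 1 of R) = (0.5000,0.8660,-0.0000)
R[0][1] = 0.5000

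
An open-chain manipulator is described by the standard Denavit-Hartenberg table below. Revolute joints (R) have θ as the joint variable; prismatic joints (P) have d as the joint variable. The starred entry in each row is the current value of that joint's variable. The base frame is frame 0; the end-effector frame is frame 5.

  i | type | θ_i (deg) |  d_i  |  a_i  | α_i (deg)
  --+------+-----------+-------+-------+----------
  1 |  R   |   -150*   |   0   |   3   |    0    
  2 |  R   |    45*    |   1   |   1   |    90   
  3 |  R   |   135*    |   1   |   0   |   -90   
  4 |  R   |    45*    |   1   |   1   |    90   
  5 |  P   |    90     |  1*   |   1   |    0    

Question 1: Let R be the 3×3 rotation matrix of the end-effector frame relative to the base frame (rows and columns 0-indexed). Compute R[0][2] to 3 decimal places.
-0.554

End-effector z-axis (col 2 of R) = (-0.5536,0.6660,0.5000)
R[0][2] = -0.5536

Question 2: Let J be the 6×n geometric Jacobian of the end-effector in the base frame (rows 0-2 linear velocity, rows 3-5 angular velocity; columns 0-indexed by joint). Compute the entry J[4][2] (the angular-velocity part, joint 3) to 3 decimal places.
axis z_2 = (-0.9659,0.2588,0.0000); lever o_n−o_2 = (-0.3411,2.5908,-0.4142)
cross product → J_v[:, 2] = (-0.1072,-0.4001,-2.4142)
J_ω[:, 2] = z_2
entry J[4][2] = 0.2588

0.259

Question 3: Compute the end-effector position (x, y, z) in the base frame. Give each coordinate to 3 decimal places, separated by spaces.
after link 1: o_1 = (-2.5981, -1.5000, 0.0000)
after link 2: o_2 = (-2.8569, -2.4659, 1.0000)
after link 3: o_3 = (-3.8228, -2.2071, 1.0000)
after link 4: o_4 = (-2.8274, -1.2241, 0.7929)
after link 5: o_5 = (-3.1980, 0.1248, 0.5858)

-3.198 0.125 0.586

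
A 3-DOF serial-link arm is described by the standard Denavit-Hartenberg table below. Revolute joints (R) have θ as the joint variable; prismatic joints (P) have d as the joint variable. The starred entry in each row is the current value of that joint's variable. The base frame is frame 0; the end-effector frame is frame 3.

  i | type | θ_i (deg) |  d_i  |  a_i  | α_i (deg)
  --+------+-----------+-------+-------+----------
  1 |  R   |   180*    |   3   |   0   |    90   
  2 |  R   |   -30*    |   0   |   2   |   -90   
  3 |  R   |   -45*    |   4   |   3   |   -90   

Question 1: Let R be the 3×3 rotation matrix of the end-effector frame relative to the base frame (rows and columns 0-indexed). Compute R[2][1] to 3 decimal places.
-0.866

End-effector y-axis (col 1 of R) = (0.5000,-0.0000,-0.8660)
R[2][1] = -0.8660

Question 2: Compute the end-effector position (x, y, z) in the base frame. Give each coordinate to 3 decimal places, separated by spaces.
after link 1: o_1 = (0.0000, 0.0000, 3.0000)
after link 2: o_2 = (-1.7321, 0.0000, 2.0000)
after link 3: o_3 = (-5.5692, 2.1213, 4.4034)

-5.569 2.121 4.403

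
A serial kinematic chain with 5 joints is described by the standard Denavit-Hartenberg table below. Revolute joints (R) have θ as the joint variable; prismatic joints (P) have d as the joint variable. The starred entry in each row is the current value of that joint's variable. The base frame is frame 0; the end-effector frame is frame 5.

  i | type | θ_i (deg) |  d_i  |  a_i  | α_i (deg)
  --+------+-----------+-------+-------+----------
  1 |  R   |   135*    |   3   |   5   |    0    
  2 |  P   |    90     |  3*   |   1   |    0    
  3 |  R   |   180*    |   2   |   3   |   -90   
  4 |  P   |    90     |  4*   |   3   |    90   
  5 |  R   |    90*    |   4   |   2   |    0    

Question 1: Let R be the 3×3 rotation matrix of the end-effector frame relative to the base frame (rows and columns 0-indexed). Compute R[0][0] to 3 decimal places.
End-effector x-axis (col 0 of R) = (-0.7071,0.7071,0.0000)
R[0][0] = -0.7071

-0.707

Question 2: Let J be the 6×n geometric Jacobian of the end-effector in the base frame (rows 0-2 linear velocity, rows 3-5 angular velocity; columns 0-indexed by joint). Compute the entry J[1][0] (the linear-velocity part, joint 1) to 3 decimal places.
axis z_0 = ẑ; lever o_n−o_0 = (-3.5355,12.0208,5.0000)
cross product → J_v[:, 0] = (-12.0208,-3.5355,0.0000)
J_ω[:, 0] = z_0
entry J[1][0] = -3.5355

-3.536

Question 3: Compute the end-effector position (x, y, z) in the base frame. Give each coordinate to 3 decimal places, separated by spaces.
after link 1: o_1 = (-3.5355, 3.5355, 3.0000)
after link 2: o_2 = (-4.2426, 2.8284, 6.0000)
after link 3: o_3 = (-2.1213, 4.9497, 8.0000)
after link 4: o_4 = (-4.9497, 7.7782, 5.0000)
after link 5: o_5 = (-3.5355, 12.0208, 5.0000)

-3.536 12.021 5.000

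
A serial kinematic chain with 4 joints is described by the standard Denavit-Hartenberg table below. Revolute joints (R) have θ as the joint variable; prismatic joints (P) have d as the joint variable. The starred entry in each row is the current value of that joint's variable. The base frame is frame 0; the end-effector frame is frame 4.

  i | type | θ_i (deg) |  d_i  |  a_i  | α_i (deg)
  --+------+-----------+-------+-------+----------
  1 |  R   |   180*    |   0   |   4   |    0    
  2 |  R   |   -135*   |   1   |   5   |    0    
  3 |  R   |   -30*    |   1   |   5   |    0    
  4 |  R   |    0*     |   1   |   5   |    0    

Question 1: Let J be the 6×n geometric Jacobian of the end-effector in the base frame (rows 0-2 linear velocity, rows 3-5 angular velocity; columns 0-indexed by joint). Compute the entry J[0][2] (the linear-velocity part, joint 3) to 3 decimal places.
axis z_2 = (0.0000,0.0000,1.0000); lever o_n−o_2 = (9.6593,2.5882,2.0000)
cross product → J_v[:, 2] = (-2.5882,9.6593,0.0000)
J_ω[:, 2] = z_2
entry J[0][2] = -2.5882

-2.588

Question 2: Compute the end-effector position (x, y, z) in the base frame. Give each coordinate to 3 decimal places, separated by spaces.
after link 1: o_1 = (-4.0000, 0.0000, 0.0000)
after link 2: o_2 = (-0.4645, 3.5355, 1.0000)
after link 3: o_3 = (4.3652, 4.8296, 2.0000)
after link 4: o_4 = (9.1948, 6.1237, 3.0000)

9.195 6.124 3.000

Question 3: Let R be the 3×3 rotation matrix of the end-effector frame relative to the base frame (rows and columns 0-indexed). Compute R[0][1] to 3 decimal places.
-0.259

End-effector y-axis (col 1 of R) = (-0.2588,0.9659,0.0000)
R[0][1] = -0.2588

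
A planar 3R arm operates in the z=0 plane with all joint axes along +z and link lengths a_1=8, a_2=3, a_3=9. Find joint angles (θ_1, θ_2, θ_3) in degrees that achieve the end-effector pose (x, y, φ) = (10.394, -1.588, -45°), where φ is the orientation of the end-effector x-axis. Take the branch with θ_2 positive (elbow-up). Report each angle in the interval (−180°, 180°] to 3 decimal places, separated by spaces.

wrist centre = target − a_3·(cos φ, sin φ) = (4.0300, 4.7760)
cos θ_2 = (39.0510−8²−3²)/(2·8·3) = -0.7073; θ_2 = 135.0133° (elbow-up)
β = atan2(4.7760,4.0300) = 49.8417°; ψ = atan2(2.1208,5.8782) = 19.8393°
θ_1 = β − ψ = 30.0025°
θ_3 = φ − θ_1 − θ_2 = 149.9843° (wrapped to (-180°,180°])

30.002 135.013 149.984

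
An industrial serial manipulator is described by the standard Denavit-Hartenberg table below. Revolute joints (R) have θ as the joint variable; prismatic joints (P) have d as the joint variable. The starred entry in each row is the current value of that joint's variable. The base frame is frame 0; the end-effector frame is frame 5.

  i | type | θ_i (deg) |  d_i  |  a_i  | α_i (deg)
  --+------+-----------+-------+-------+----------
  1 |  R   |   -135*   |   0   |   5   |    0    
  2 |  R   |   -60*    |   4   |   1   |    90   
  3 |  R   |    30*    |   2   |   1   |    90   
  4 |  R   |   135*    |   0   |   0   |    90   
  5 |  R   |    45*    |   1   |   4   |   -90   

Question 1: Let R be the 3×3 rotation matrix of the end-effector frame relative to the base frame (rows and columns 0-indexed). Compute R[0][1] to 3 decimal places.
End-effector y-axis (col 1 of R) = (0.4085,-0.8415,-0.3536)
R[0][1] = 0.4085

0.408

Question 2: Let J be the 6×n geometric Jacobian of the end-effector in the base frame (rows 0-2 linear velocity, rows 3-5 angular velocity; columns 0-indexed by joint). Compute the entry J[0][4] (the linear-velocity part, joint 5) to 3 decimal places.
-3.557

axis z_4 = (-0.4085,0.8415,0.3536); lever o_n−o_4 = (0.4162,2.6911,-3.0959)
cross product → J_v[:, 4] = (-3.5567,-1.1175,-1.4495)
J_ω[:, 4] = z_4
entry J[0][4] = -3.5567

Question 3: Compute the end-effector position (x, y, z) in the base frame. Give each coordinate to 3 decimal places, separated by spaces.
after link 1: o_1 = (-3.5355, -3.5355, 0.0000)
after link 2: o_2 = (-4.5015, -3.2767, 4.0000)
after link 3: o_3 = (-4.8203, -1.1207, 4.5000)
after link 4: o_4 = (-4.8203, -1.1207, 4.5000)
after link 5: o_5 = (-4.4042, 1.5704, 1.4041)

-4.404 1.570 1.404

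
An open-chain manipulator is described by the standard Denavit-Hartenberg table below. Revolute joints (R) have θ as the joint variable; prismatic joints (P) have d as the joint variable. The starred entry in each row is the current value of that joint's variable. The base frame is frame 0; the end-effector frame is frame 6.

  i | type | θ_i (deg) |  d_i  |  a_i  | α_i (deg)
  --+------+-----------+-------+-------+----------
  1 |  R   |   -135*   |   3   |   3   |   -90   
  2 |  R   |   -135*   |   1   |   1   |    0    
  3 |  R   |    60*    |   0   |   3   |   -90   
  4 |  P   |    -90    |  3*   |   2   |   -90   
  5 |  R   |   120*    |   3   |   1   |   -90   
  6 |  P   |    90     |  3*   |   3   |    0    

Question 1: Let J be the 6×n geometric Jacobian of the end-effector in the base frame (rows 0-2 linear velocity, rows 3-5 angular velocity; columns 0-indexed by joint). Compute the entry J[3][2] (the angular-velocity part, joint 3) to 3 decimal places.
axis z_2 = (0.7071,-0.7071,0.0000); lever o_n−o_2 = (-3.8075,-2.2546,1.9572)
cross product → J_v[:, 2] = (-1.3840,-1.3840,-4.2866)
J_ω[:, 2] = z_2
entry J[3][2] = 0.7071

0.707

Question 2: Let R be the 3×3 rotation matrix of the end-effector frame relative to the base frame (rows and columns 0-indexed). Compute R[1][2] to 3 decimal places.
End-effector z-axis (col 2 of R) = (-0.9539,0.2709,-0.1294)
R[1][2] = 0.2709

0.271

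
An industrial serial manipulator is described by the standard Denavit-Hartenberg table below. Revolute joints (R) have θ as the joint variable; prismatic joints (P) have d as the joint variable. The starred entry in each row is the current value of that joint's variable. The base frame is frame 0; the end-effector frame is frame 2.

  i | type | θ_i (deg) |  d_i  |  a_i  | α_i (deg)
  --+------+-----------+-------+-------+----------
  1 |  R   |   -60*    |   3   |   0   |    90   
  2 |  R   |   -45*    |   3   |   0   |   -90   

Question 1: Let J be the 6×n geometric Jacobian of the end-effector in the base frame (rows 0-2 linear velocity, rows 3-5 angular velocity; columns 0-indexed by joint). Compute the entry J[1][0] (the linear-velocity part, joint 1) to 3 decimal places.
axis z_0 = ẑ; lever o_n−o_0 = (-2.5981,-1.5000,3.0000)
cross product → J_v[:, 0] = (1.5000,-2.5981,0.0000)
J_ω[:, 0] = z_0
entry J[1][0] = -2.5981

-2.598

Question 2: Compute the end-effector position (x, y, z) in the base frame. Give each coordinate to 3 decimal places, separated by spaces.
-2.598 -1.500 3.000

after link 1: o_1 = (0.0000, 0.0000, 3.0000)
after link 2: o_2 = (-2.5981, -1.5000, 3.0000)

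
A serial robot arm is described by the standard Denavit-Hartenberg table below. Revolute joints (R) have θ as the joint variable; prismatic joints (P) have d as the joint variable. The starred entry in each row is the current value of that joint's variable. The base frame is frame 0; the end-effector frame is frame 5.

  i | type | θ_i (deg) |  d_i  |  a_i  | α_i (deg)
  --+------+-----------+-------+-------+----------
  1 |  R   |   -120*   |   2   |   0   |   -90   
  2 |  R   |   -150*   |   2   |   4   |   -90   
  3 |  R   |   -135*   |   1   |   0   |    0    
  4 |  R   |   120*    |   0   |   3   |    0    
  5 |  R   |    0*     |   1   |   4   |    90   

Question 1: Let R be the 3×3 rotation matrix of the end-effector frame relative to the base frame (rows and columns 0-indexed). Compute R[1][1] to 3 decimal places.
End-effector y-axis (col 1 of R) = (-0.2500,-0.4330,0.8660)
R[1][1] = -0.4330

-0.433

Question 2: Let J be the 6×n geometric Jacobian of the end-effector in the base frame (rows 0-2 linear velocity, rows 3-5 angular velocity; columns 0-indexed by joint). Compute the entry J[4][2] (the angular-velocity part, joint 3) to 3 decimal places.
axis z_2 = (-0.2500,-0.4330,0.8660); lever o_n−o_2 = (3.9968,3.2992,5.1128)
cross product → J_v[:, 2] = (-5.0711,4.7395,0.9059)
J_ω[:, 2] = z_2
entry J[4][2] = -0.4330

-0.433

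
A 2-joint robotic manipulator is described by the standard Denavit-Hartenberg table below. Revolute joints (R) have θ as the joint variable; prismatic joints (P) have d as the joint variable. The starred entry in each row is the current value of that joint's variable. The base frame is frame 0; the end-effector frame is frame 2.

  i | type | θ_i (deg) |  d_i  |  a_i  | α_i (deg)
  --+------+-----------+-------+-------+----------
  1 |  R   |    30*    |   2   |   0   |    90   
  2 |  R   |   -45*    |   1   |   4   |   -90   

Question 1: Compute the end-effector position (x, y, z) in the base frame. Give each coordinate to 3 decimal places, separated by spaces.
after link 1: o_1 = (0.0000, 0.0000, 2.0000)
after link 2: o_2 = (2.9495, 0.5482, -0.8284)

2.949 0.548 -0.828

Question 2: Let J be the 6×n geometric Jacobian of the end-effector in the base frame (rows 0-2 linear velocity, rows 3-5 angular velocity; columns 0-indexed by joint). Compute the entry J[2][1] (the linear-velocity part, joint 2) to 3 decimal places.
axis z_1 = (0.5000,-0.8660,0.0000); lever o_n−o_1 = (2.9495,0.5482,-2.8284)
cross product → J_v[:, 1] = (2.4495,1.4142,2.8284)
J_ω[:, 1] = z_1
entry J[2][1] = 2.8284

2.828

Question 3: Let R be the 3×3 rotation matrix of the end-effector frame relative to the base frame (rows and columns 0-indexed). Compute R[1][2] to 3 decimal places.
0.354

End-effector z-axis (col 2 of R) = (0.6124,0.3536,0.7071)
R[1][2] = 0.3536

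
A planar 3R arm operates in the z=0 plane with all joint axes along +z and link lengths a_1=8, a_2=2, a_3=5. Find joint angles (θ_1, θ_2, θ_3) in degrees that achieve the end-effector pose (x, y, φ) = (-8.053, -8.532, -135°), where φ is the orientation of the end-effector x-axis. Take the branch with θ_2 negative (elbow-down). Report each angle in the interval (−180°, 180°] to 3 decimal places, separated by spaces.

-119.998 -135.001 119.999

wrist centre = target − a_3·(cos φ, sin φ) = (-4.5175, -4.9965)
cos θ_2 = (45.3722−8²−2²)/(2·8·2) = -0.7071; θ_2 = -135.0010° (elbow-down)
β = atan2(-4.9965,-4.5175) = -132.1178°; ψ = atan2(-1.4142,6.5858) = -12.1193°
θ_1 = β − ψ = -119.9984°
θ_3 = φ − θ_1 − θ_2 = 119.9995° (wrapped to (-180°,180°])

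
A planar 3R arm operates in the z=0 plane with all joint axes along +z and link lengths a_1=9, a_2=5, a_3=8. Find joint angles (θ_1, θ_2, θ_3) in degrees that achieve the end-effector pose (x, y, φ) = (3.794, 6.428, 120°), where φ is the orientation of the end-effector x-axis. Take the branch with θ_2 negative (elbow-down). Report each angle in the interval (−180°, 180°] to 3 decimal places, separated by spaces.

wrist centre = target − a_3·(cos φ, sin φ) = (7.7940, -0.5002)
cos θ_2 = (60.9966−9²−5²)/(2·9·5) = -0.5000; θ_2 = -120.0025° (elbow-down)
β = atan2(-0.5002,7.7940) = -3.6721°; ψ = atan2(-4.3300,6.4998) = -33.6706°
θ_1 = β − ψ = 29.9985°
θ_3 = φ − θ_1 − θ_2 = -149.9960° (wrapped to (-180°,180°])

29.999 -120.002 -149.996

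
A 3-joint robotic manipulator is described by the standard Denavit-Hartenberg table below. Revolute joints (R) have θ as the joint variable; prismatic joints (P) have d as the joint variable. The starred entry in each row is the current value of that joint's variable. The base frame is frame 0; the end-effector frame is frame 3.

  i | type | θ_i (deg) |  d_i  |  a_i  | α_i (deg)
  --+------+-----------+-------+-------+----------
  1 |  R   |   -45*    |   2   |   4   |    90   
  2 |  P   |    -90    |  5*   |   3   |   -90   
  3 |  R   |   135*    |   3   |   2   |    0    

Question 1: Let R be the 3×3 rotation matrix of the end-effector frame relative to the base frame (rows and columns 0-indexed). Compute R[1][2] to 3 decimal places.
End-effector z-axis (col 2 of R) = (0.7071,-0.7071,0.0000)
R[1][2] = -0.7071

-0.707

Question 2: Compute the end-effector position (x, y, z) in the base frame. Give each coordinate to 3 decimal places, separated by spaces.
2.414 -7.485 0.414

after link 1: o_1 = (2.8284, -2.8284, 2.0000)
after link 2: o_2 = (-0.7071, -6.3640, -1.0000)
after link 3: o_3 = (2.4142, -7.4853, 0.4142)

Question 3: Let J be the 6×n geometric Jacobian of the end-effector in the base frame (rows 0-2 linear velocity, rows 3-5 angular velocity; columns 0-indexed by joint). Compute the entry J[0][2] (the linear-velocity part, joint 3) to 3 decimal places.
-1.000

axis z_2 = (0.7071,-0.7071,0.0000); lever o_n−o_2 = (3.1213,-1.1213,1.4142)
cross product → J_v[:, 2] = (-1.0000,-1.0000,1.4142)
J_ω[:, 2] = z_2
entry J[0][2] = -1.0000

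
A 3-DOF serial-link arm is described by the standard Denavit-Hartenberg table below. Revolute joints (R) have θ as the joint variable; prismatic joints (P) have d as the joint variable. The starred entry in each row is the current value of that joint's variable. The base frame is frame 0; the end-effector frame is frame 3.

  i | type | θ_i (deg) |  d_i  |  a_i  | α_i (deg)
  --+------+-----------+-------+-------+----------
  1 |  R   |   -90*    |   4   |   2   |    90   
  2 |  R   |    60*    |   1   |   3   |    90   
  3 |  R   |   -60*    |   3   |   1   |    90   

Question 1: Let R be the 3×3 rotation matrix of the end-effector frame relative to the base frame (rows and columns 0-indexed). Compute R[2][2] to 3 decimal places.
End-effector z-axis (col 2 of R) = (0.5000,0.4330,-0.7500)
R[2][2] = -0.7500

-0.750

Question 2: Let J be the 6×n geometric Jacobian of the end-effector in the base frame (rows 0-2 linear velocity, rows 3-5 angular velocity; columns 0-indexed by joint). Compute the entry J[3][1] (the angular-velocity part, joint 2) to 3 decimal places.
axis z_1 = (-1.0000,-0.0000,0.0000); lever o_n−o_1 = (-0.1340,-4.3481,1.5311)
cross product → J_v[:, 1] = (0.0000,1.5311,4.3481)
J_ω[:, 1] = z_1
entry J[3][1] = -1.0000

-1.000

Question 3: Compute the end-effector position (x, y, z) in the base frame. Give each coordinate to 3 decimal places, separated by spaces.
-0.134 -6.348 5.531

after link 1: o_1 = (0.0000, -2.0000, 4.0000)
after link 2: o_2 = (-1.0000, -3.5000, 6.5981)
after link 3: o_3 = (-0.1340, -6.3481, 5.5311)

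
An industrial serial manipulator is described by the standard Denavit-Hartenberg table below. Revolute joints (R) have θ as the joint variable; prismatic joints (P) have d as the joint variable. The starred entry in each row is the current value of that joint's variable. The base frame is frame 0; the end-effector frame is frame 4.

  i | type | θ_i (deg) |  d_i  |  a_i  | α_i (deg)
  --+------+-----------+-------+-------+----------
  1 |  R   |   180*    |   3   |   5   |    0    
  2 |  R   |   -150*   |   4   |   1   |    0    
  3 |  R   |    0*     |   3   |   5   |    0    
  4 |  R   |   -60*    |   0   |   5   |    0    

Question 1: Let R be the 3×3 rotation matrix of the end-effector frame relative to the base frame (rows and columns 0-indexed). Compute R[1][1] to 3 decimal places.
0.866

End-effector y-axis (col 1 of R) = (0.5000,0.8660,0.0000)
R[1][1] = 0.8660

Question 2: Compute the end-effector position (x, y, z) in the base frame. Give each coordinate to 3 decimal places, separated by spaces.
4.526 0.500 10.000

after link 1: o_1 = (-5.0000, 0.0000, 3.0000)
after link 2: o_2 = (-4.1340, 0.5000, 7.0000)
after link 3: o_3 = (0.1962, 3.0000, 10.0000)
after link 4: o_4 = (4.5263, 0.5000, 10.0000)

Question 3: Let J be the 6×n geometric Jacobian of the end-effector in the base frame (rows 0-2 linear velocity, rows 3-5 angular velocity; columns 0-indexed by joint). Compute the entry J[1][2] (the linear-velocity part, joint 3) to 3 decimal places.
axis z_2 = (0.0000,0.0000,1.0000); lever o_n−o_2 = (8.6603,-0.0000,3.0000)
cross product → J_v[:, 2] = (0.0000,8.6603,-0.0000)
J_ω[:, 2] = z_2
entry J[1][2] = 8.6603

8.660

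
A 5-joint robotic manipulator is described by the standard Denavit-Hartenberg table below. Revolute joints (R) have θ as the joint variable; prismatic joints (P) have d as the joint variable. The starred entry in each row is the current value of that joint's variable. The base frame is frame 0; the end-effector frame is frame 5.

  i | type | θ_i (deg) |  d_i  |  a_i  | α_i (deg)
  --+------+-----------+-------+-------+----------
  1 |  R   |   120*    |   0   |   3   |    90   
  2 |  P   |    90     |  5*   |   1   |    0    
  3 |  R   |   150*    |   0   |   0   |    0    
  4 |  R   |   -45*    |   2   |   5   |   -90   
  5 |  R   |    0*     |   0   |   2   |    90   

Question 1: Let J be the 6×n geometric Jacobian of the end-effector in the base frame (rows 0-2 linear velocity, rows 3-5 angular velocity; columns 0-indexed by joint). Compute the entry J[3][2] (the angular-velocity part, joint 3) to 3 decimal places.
0.866

axis z_2 = (0.8660,0.5000,0.0000); lever o_n−o_2 = (5.1128,-4.8556,-1.8117)
cross product → J_v[:, 2] = (-0.9059,1.5690,-6.7615)
J_ω[:, 2] = z_2
entry J[3][2] = 0.8660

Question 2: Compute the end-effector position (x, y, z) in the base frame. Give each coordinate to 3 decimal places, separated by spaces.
7.943 0.242 -0.812

after link 1: o_1 = (-1.5000, 2.5981, 0.0000)
after link 2: o_2 = (2.8301, 5.0981, 1.0000)
after link 3: o_3 = (2.8301, 5.0981, 1.0000)
after link 4: o_4 = (6.9770, 1.9155, -0.2941)
after link 5: o_5 = (7.9429, 0.2425, -0.8117)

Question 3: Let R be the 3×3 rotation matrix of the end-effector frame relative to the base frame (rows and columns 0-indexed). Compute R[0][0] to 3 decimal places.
0.483

End-effector x-axis (col 0 of R) = (0.4830,-0.8365,-0.2588)
R[0][0] = 0.4830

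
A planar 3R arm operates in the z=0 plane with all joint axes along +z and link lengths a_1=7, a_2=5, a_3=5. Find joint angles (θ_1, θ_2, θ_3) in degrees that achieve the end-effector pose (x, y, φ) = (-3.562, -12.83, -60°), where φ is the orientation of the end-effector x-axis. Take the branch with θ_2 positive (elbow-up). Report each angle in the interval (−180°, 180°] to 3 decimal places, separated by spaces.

wrist centre = target − a_3·(cos φ, sin φ) = (-6.0620, -8.4999)
cos θ_2 = (108.9957−7²−5²)/(2·7·5) = 0.4999; θ_2 = 60.0041° (elbow-up)
β = atan2(-8.4999,-6.0620) = -125.4960°; ψ = atan2(4.3303,9.4997) = 24.5052°
θ_1 = β − ψ = -150.0012°
θ_3 = φ − θ_1 − θ_2 = 29.9971° (wrapped to (-180°,180°])

-150.001 60.004 29.997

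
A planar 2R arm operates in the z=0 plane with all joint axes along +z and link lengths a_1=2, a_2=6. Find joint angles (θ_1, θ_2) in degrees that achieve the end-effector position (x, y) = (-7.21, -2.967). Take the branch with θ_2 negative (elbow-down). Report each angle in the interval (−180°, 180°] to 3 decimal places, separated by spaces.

cos θ_2 = (60.7872−2²−6²)/(2·2·6) = 0.8661; θ_2 = -29.9877° (elbow-down)
β = atan2(-2.9670,-7.2100) = -157.6323°; ψ = atan2(-2.9989,7.1968) = -22.6213°
θ_1 = β − ψ = -135.0109°

-135.011 -29.988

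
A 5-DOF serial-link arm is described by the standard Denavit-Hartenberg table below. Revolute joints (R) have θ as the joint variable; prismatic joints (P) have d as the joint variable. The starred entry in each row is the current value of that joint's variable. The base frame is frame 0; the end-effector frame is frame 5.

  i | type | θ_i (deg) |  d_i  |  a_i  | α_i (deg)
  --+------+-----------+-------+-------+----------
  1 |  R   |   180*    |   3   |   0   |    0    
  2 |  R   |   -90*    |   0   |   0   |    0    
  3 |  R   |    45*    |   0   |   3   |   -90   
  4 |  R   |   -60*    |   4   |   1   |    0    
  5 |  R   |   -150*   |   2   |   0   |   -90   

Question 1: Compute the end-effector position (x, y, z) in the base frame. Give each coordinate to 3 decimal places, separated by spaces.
-6.718 -1.768 3.866

after link 1: o_1 = (0.0000, 0.0000, 3.0000)
after link 2: o_2 = (0.0000, 0.0000, 3.0000)
after link 3: o_3 = (-2.1213, 2.1213, 3.0000)
after link 4: o_4 = (-5.3033, -0.3536, 3.8660)
after link 5: o_5 = (-6.7175, -1.7678, 3.8660)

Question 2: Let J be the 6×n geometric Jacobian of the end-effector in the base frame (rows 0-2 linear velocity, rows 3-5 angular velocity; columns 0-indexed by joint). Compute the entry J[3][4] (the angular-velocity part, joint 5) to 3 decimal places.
axis z_4 = (-0.7071,-0.7071,0.0000); lever o_n−o_4 = (-1.4142,-1.4142,0.0000)
cross product → J_v[:, 4] = (0.0000,-0.0000,0.0000)
J_ω[:, 4] = z_4
entry J[3][4] = -0.7071

-0.707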